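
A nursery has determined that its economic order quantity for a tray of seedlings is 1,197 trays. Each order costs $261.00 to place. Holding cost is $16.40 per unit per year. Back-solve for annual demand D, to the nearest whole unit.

D ≈ 45,015 trays per year

Squaring Q* = √(2DS/H) gives Q*² = 2DS/H.
From Q* = √(2DS/H): D = Q*²H / (2S) = 1,197² × 16.4 / (2 × 261) = 45015.455.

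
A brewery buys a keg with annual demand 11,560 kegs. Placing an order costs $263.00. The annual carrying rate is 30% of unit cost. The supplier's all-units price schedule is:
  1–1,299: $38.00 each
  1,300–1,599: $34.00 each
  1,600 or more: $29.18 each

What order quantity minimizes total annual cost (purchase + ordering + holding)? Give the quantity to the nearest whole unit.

Holding cost per unit per year at price C is H = 0.30·C.
For each price level, check whether its EOQ is feasible; otherwise the best quantity at that price is the breakpoint.
EOQ at $38.00 = 730.3 (feasible in tier 1): TC = 11,560×$38.00 + (11,560/730.3)×263 + (730.3/2)×0.30×$38.00 = $447,605.77.
EOQ at $34.00 = 772.1 < 1300, so use break Q=1300: TC = 11,560×$34.00 + (11,560/1300.0)×263 + (1300.0/2)×0.30×$34.00 = $402,008.68.
EOQ at $29.18 = 833.4 < 1600, so use break Q=1600: TC = 11,560×$29.18 + (11,560/1600.0)×263 + (1600.0/2)×0.30×$29.18 = $346,224.17.
Lowest total cost is $346,224.17 at Q = 1600.0.

Q* ≈ 1,600 kegs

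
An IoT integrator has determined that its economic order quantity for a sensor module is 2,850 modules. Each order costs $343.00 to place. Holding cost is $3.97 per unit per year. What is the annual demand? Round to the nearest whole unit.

D ≈ 47,006 modules per year

Invert the EOQ relation Q*² = 2DS/H.
From Q* = √(2DS/H): D = Q*²H / (2S) = 2,850² × 3.97 / (2 × 343) = 47006.305.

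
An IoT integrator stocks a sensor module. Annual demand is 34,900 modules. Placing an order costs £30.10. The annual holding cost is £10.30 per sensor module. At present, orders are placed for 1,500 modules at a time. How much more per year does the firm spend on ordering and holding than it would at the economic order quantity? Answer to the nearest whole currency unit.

EOQ = √(2DS/H) = √(2 × 34,900 × 30.1 / 10.3) ≈ 451.64.
Cost at Q* = (D/Q*)S + (Q*/2)H = √(2DSH) ≈ £4,651.89.
Cost at Q = 1,500: (34,900/1,500)×30.1 + (1,500/2)×10.3 = £700.33 + £7,725.00 = £8,425.33.
Excess = £8,425.33 − £4,651.89 = £3,773.44.

Extra cost ≈ £3,773 per year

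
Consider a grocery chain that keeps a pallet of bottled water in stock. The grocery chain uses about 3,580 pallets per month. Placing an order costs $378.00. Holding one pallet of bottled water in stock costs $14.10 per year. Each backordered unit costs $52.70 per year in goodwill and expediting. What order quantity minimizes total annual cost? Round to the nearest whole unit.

Annual demand D = 3,580 × 12 = 42,960.
With planned backorders, Q* = √(2DS/H) · √((H+B)/B).
√(2DS/H) = √(2 × 42,960 × 378 / 14.1) = 1517.691.
√((H+B)/B) = √((14.1+52.7)/52.7) = 1.1259.
Q* ≈ 1708.702.

Q* ≈ 1,709 pallets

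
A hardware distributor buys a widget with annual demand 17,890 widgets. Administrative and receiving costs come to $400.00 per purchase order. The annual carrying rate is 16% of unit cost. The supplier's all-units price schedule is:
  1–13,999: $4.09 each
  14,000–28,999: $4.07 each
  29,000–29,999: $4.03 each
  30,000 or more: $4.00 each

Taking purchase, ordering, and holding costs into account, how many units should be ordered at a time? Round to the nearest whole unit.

Holding cost per unit per year at price C is H = 0.16·C.
Candidates are each tier's EOQ (if it falls in that tier) and each price-break quantity.
EOQ at $4.09 = 4676.6 (feasible in tier 1): TC = 17,890×$4.09 + (17,890/4676.6)×400 + (4676.6/2)×0.16×$4.09 = $76,230.46.
EOQ at $4.07 = 4688.1 < 14000, so use break Q=14000: TC = 17,890×$4.07 + (17,890/14000.0)×400 + (14000.0/2)×0.16×$4.07 = $77,881.84.
EOQ at $4.03 = 4711.3 < 29000, so use break Q=29000: TC = 17,890×$4.03 + (17,890/29000.0)×400 + (29000.0/2)×0.16×$4.03 = $81,693.06.
EOQ at $4.00 = 4728.9 < 30000, so use break Q=30000: TC = 17,890×$4.00 + (17,890/30000.0)×400 + (30000.0/2)×0.16×$4.00 = $81,398.53.
Lowest total cost is $76,230.46 at Q = 4676.6.

Q* ≈ 4,677 widgets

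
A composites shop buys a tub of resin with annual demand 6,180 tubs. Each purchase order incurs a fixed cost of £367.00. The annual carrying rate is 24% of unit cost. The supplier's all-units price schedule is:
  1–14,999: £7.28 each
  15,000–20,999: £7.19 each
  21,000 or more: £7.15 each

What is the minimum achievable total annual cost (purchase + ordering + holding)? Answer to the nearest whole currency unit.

TC* ≈ £47,806

Holding cost per unit per year at price C is H = 0.24·C.
For each price level, check whether its EOQ is feasible; otherwise the best quantity at that price is the breakpoint.
EOQ at £7.28 = 1611.3 (feasible in tier 1): TC = 6,180×£7.28 + (6,180/1611.3)×367 + (1611.3/2)×0.24×£7.28 = £47,805.63.
EOQ at £7.19 = 1621.3 < 15000, so use break Q=15000: TC = 6,180×£7.19 + (6,180/15000.0)×367 + (15000.0/2)×0.24×£7.19 = £57,527.40.
EOQ at £7.15 = 1625.9 < 21000, so use break Q=21000: TC = 6,180×£7.15 + (6,180/21000.0)×367 + (21000.0/2)×0.24×£7.15 = £62,313.00.
Lowest total cost among the candidates is at Q = 1611.3.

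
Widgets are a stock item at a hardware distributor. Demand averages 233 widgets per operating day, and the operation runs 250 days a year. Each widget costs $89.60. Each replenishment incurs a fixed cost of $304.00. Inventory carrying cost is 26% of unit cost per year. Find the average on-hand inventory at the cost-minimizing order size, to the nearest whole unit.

Average inventory ≈ 616 widgets

Annual demand D = 233 × 250 = 58,250.
Holding cost H = 0.26 × $89.60 = $23.2960 per unit per year.
Q* = √(2DS/H) = √(2 × 58,250 × 304 / 23.296) ≈ 1232.99.
Average inventory = Q*/2 ≈ 1232.99 / 2 = 616.494.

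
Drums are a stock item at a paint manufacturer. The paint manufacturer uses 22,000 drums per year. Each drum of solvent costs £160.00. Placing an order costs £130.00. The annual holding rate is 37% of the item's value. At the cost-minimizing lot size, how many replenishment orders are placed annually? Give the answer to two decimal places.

Holding cost H = 0.37 × £160.00 = £59.2000 per unit per year.
Q* = √(2DS/H) = √(2 × 22,000 × 130 / 59.2) ≈ 310.84.
Orders per year = D / Q* = 22,000 / 310.84 ≈ 70.776.

N ≈ 70.78 orders per year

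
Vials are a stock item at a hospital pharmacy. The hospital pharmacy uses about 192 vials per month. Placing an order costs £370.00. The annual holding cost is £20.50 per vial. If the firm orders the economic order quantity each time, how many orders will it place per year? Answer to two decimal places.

N ≈ 7.99 orders per year

Annual demand D = 192 × 12 = 2,304.
EOQ = √(2DS/H) = √(2 × 2,304 × 370 / 20.5) ≈ 288.39.
Orders per year = D / Q* = 2,304 / 288.39 ≈ 7.989.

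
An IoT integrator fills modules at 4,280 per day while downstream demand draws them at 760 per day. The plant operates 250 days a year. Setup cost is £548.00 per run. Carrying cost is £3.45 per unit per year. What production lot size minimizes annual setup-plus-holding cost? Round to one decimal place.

Q* ≈ 8,566.9 modules

Annual demand D = 760 × 250 = 190,000.
Production build-up factor (1 − d/p) = 1 − 760/4,280 = 0.8224.
Q* = √(2DS / (H(1 − d/p))) = √(2 × 190,000 × 548 / (3.45 × 0.8224)).
= √(208,240,000 / 2.8374) ≈ 8566.888.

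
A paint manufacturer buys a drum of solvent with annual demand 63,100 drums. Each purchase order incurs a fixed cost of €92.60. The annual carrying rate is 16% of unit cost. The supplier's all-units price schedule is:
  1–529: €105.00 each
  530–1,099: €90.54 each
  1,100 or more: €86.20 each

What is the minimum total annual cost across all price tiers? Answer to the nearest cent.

Holding cost per unit per year at price C is H = 0.16·C.
Candidates are each tier's EOQ (if it falls in that tier) and each price-break quantity.
Tier 1 (€105.00): EOQ = 834.0 exceeds tier's upper bound 529, so this tier is dominated.
EOQ at €90.54 = 898.2 (feasible in tier 2): TC = 63,100×€90.54 + (63,100/898.2)×92.6 + (898.2/2)×0.16×€90.54 = €5,726,085.14.
EOQ at €86.20 = 920.5 < 1100, so use break Q=1100: TC = 63,100×€86.20 + (63,100/1100.0)×92.6 + (1100.0/2)×0.16×€86.20 = €5,452,117.47.
Lowest total cost among the candidates is at Q = 1100.0.

TC* ≈ €5,452,117.47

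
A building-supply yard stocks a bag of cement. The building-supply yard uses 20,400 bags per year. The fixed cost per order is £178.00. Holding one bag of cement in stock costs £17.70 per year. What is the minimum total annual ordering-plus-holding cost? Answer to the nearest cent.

TC* ≈ £11,337.75

The optimal lot size = √(2DS/H) = √(2 × 20,400 × 178 / 17.7) ≈ 640.55.
At Q*, ordering cost (D/Q*)S equals holding cost (Q*/2)H, each = √(DSH/2).
Minimum total = √(2DSH) = √(2 × 20,400 × 178 × 17.7) ≈ 11337.746.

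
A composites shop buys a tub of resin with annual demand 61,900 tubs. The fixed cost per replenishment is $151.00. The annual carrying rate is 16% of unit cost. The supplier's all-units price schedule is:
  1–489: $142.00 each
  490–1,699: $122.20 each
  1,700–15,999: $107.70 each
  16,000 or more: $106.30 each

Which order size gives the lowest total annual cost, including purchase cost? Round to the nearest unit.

Q* ≈ 1,700 tubs

Holding cost per unit per year at price C is H = 0.16·C.
For each price level, check whether its EOQ is feasible; otherwise the best quantity at that price is the breakpoint.
Tier 1 ($142.00): EOQ = 907.1 exceeds tier's upper bound 489, so this tier is dominated.
EOQ at $122.20 = 977.8 (feasible in tier 2): TC = 61,900×$122.20 + (61,900/977.8)×151 + (977.8/2)×0.16×$122.20 = $7,583,298.09.
EOQ at $107.70 = 1041.6 < 1700, so use break Q=1700: TC = 61,900×$107.70 + (61,900/1700.0)×151 + (1700.0/2)×0.16×$107.70 = $6,686,775.38.
EOQ at $106.30 = 1048.4 < 16000, so use break Q=16000: TC = 61,900×$106.30 + (61,900/16000.0)×151 + (16000.0/2)×0.16×$106.30 = $6,716,618.18.
Lowest total cost is $6,686,775.38 at Q = 1700.0.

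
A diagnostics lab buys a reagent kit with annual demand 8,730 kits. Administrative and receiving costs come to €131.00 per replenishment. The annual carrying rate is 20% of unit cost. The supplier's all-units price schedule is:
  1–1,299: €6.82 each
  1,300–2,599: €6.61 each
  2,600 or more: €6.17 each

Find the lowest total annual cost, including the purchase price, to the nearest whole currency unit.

Holding cost per unit per year at price C is H = 0.20·C.
Evaluate total cost at each tier's feasible EOQ or, if the EOQ is below the tier, at the tier's minimum quantity.
EOQ at €6.82 = 1294.9 (feasible in tier 1): TC = 8,730×€6.82 + (8,730/1294.9)×131 + (1294.9/2)×0.20×€6.82 = €61,304.90.
EOQ at €6.61 = 1315.4 (feasible in tier 2): TC = 8,730×€6.61 + (8,730/1315.4)×131 + (1315.4/2)×0.20×€6.61 = €59,444.20.
EOQ at €6.17 = 1361.4 < 2600, so use break Q=2600: TC = 8,730×€6.17 + (8,730/2600.0)×131 + (2600.0/2)×0.20×€6.17 = €55,908.16.
Lowest total cost among the candidates is at Q = 2600.0.

TC* ≈ €55,908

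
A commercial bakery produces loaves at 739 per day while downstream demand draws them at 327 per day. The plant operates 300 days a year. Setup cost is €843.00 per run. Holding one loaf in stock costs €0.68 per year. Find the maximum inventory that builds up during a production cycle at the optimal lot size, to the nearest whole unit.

I_max ≈ 11,645 loaves

Annual demand D = 327 × 300 = 98,100.
Production build-up factor (1 − d/p) = 1 − 327/739 = 0.5575.
Q* = √(2DS / (H(1 − d/p))) = √(2 × 98,100 × 843 / (0.68 × 0.5575)).
= √(165,396,600 / 0.3791) ≈ 20887.307.
Maximum inventory = Q*(1 − d/p) = 20887.307 × 0.5575 ≈ 11644.885.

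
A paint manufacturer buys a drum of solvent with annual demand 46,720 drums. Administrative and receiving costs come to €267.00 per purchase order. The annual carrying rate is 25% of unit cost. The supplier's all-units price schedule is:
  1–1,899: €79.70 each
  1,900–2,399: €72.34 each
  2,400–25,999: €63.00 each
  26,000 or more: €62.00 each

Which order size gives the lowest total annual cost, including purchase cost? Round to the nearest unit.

Holding cost per unit per year at price C is H = 0.25·C.
Candidates are each tier's EOQ (if it falls in that tier) and each price-break quantity.
EOQ at €79.70 = 1119.0 (feasible in tier 1): TC = 46,720×€79.70 + (46,720/1119.0)×267 + (1119.0/2)×0.25×€79.70 = €3,745,879.71.
EOQ at €72.34 = 1174.5 < 1900, so use break Q=1900: TC = 46,720×€72.34 + (46,720/1900.0)×267 + (1900.0/2)×0.25×€72.34 = €3,403,470.94.
EOQ at €63.00 = 1258.6 < 2400, so use break Q=2400: TC = 46,720×€63.00 + (46,720/2400.0)×267 + (2400.0/2)×0.25×€63.00 = €2,967,457.60.
EOQ at €62.00 = 1268.7 < 26000, so use break Q=26000: TC = 46,720×€62.00 + (46,720/26000.0)×267 + (26000.0/2)×0.25×€62.00 = €3,098,619.78.
Lowest total cost is €2,967,457.60 at Q = 2400.0.

Q* ≈ 2,400 drums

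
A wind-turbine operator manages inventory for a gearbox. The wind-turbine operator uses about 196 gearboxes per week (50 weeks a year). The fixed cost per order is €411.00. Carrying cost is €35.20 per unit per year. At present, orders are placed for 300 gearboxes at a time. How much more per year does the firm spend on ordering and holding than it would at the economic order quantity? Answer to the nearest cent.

Annual demand D = 196 × 50 = 9,800.
EOQ = √(2DS/H) = √(2 × 9,800 × 411 / 35.2) ≈ 478.39.
Cost at Q* = (D/Q*)S + (Q*/2)H = √(2DSH) ≈ €16,839.15.
Cost at Q = 300: (9,800/300)×411 + (300/2)×35.2 = €13,426.00 + €5,280.00 = €18,706.00.
Excess = €18,706.00 − €16,839.15 = €1,866.85.

Extra cost ≈ €1,866.85 per year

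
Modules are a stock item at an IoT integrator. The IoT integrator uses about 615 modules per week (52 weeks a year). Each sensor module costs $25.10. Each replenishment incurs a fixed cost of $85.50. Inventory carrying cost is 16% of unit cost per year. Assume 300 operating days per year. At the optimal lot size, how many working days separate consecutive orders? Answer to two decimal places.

Annual demand D = 615 × 52 = 31,980.
Holding cost H = 0.16 × $25.10 = $4.0160 per unit per year.
The optimal lot size = √(2DS/H) = √(2 × 31,980 × 85.5 / 4.016) ≈ 1166.92.
Cycle time = Q*/D × 300 = 1166.92 / 31,980 × 300 ≈ 10.947 days.

T ≈ 10.95 days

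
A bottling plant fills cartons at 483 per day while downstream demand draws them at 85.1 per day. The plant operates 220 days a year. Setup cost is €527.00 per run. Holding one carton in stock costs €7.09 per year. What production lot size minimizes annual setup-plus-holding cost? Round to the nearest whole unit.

Q* ≈ 1,838 cartons

Annual demand D = 85.1 × 220 = 18,722.
Production build-up factor (1 − d/p) = 1 − 85.1/483 = 0.8238.
Q* = √(2DS / (H(1 − d/p))) = √(2 × 18,722 × 527 / (7.09 × 0.8238)).
= √(19,732,988 / 5.8408) ≈ 1838.061.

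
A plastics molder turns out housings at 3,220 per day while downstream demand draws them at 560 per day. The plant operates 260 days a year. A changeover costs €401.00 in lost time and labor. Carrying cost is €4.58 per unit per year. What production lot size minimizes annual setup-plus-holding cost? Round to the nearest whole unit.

Annual demand D = 560 × 260 = 145,600.
Production build-up factor (1 − d/p) = 1 − 560/3,220 = 0.8261.
Q* = √(2DS / (H(1 − d/p))) = √(2 × 145,600 × 401 / (4.58 × 0.8261)).
= √(116,771,200 / 3.7835) ≈ 5555.488.

Q* ≈ 5,555 housings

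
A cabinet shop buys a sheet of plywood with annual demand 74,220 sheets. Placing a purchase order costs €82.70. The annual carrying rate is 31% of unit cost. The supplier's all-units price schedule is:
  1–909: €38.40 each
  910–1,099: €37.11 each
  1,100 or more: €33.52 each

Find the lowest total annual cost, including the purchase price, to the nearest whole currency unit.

TC* ≈ €2,499,150

Holding cost per unit per year at price C is H = 0.31·C.
Evaluate total cost at each tier's feasible EOQ or, if the EOQ is below the tier, at the tier's minimum quantity.
Tier 1 (€38.40): EOQ = 1015.5 exceeds tier's upper bound 909, so this tier is dominated.
EOQ at €37.11 = 1033.0 (feasible in tier 2): TC = 74,220×€37.11 + (74,220/1033.0)×82.7 + (1033.0/2)×0.31×€37.11 = €2,766,187.98.
EOQ at €33.52 = 1086.9 < 1100, so use break Q=1100: TC = 74,220×€33.52 + (74,220/1100.0)×82.7 + (1100.0/2)×0.31×€33.52 = €2,499,149.55.
Lowest total cost among the candidates is at Q = 1100.0.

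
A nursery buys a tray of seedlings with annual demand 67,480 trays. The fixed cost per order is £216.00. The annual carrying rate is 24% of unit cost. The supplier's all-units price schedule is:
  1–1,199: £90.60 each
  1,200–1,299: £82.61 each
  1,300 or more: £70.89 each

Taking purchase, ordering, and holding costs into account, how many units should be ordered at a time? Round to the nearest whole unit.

Holding cost per unit per year at price C is H = 0.24·C.
Evaluate total cost at each tier's feasible EOQ or, if the EOQ is below the tier, at the tier's minimum quantity.
EOQ at £90.60 = 1157.9 (feasible in tier 1): TC = 67,480×£90.60 + (67,480/1157.9)×216 + (1157.9/2)×0.24×£90.60 = £6,138,864.72.
EOQ at £82.61 = 1212.6 (feasible in tier 2): TC = 67,480×£82.61 + (67,480/1212.6)×216 + (1212.6/2)×0.24×£82.61 = £5,598,563.73.
EOQ at £70.89 = 1309.0 (feasible in tier 3): TC = 67,480×£70.89 + (67,480/1309.0)×216 + (1309.0/2)×0.24×£70.89 = £4,805,927.57.
Lowest total cost is £4,805,927.57 at Q = 1309.0.

Q* ≈ 1,309 trays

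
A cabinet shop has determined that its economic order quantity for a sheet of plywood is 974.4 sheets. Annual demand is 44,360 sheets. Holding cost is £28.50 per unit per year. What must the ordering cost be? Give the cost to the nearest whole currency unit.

S ≈ £305

The basic EOQ model gives Q* = √(2DS/H); rearrange for the unknown.
From Q* = √(2DS/H): S = Q*²H / (2D) = 974.4² × 28.5 / (2 × 44,360) = 304.9986.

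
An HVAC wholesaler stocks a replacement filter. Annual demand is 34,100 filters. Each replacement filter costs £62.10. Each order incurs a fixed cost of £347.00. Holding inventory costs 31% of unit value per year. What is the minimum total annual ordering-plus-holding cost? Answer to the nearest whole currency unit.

TC* ≈ £21,344

Holding cost H = 0.31 × £62.10 = £19.2510 per unit per year.
The optimal lot size = √(2DS/H) = √(2 × 34,100 × 347 / 19.251) ≈ 1108.74.
At Q*, ordering cost (D/Q*)S equals holding cost (Q*/2)H, each = √(DSH/2).
Minimum total = √(2DSH) = √(2 × 34,100 × 347 × 19.251) ≈ 21344.381.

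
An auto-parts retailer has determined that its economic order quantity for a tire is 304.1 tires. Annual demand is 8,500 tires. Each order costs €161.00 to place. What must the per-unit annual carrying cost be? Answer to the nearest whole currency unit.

H ≈ €30

The basic EOQ model gives Q* = √(2DS/H); rearrange for the unknown.
From Q* = √(2DS/H): H = 2DS / Q*² = 2 × 8,500 × 161 / 304.1² = 29.5966.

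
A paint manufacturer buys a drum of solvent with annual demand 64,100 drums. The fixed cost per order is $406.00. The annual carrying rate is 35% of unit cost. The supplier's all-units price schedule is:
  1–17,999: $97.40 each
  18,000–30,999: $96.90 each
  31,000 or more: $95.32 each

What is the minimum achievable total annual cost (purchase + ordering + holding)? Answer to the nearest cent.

TC* ≈ $6,285,463.12

Holding cost per unit per year at price C is H = 0.35·C.
Evaluate total cost at each tier's feasible EOQ or, if the EOQ is below the tier, at the tier's minimum quantity.
EOQ at $97.40 = 1235.6 (feasible in tier 1): TC = 64,100×$97.40 + (64,100/1235.6)×406 + (1235.6/2)×0.35×$97.40 = $6,285,463.12.
EOQ at $96.90 = 1238.8 < 18000, so use break Q=18000: TC = 64,100×$96.90 + (64,100/18000.0)×406 + (18000.0/2)×0.35×$96.90 = $6,517,970.81.
EOQ at $95.32 = 1249.1 < 31000, so use break Q=31000: TC = 64,100×$95.32 + (64,100/31000.0)×406 + (31000.0/2)×0.35×$95.32 = $6,627,962.50.
Lowest total cost among the candidates is at Q = 1235.6.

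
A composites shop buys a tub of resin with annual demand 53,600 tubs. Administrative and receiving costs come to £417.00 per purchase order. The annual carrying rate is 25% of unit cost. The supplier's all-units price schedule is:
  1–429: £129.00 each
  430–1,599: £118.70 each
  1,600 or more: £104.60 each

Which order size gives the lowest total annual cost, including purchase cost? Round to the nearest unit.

Holding cost per unit per year at price C is H = 0.25·C.
Evaluate total cost at each tier's feasible EOQ or, if the EOQ is below the tier, at the tier's minimum quantity.
Tier 1 (£129.00): EOQ = 1177.3 exceeds tier's upper bound 429, so this tier is dominated.
EOQ at £118.70 = 1227.4 (feasible in tier 2): TC = 53,600×£118.70 + (53,600/1227.4)×417 + (1227.4/2)×0.25×£118.70 = £6,398,741.75.
EOQ at £104.60 = 1307.5 < 1600, so use break Q=1600: TC = 53,600×£104.60 + (53,600/1600.0)×417 + (1600.0/2)×0.25×£104.60 = £5,641,449.50.
Lowest total cost is £5,641,449.50 at Q = 1600.0.

Q* ≈ 1,600 tubs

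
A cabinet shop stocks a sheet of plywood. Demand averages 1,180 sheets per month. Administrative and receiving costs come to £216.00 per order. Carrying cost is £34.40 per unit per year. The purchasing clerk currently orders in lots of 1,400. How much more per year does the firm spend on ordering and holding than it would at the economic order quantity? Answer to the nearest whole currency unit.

Annual demand D = 1,180 × 12 = 14,160.
EOQ = √(2DS/H) = √(2 × 14,160 × 216 / 34.4) ≈ 421.69.
Cost at Q* = (D/Q*)S + (Q*/2)H = √(2DSH) ≈ £14,506.17.
Cost at Q = 1,400: (14,160/1,400)×216 + (1,400/2)×34.4 = £2,184.69 + £24,080.00 = £26,264.69.
Excess = £26,264.69 − £14,506.17 = £11,758.52.

Extra cost ≈ £11,759 per year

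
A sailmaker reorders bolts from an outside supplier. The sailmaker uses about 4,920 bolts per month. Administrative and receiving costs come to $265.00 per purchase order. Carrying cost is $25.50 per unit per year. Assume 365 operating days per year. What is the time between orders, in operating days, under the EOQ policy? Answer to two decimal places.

T ≈ 6.85 days

Annual demand D = 4,920 × 12 = 59,040.
The optimal lot size = √(2DS/H) = √(2 × 59,040 × 265 / 25.5) ≈ 1107.75.
Cycle time = Q*/D × 365 = 1107.75 / 59,040 × 365 ≈ 6.848 days.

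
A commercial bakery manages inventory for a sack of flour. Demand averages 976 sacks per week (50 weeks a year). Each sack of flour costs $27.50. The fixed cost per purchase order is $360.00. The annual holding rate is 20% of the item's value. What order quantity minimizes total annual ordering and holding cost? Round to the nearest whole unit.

Annual demand D = 976 × 50 = 48,800.
Holding cost H = 0.20 × $27.50 = $5.5000 per unit per year.
EOQ = √(2DS / H) = √(2 × 48,800 × 360 / 5.5).
= √(35,136,000 / 5.5) = √6,388,363.6364 ≈ 2527.521.

Q* ≈ 2,528 sacks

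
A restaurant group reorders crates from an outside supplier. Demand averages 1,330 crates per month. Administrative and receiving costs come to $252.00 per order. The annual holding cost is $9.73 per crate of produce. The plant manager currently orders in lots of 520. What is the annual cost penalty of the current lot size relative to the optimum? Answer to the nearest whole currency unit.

Extra cost ≈ $1,417 per year

Annual demand D = 1,330 × 12 = 15,960.
EOQ = √(2DS/H) = √(2 × 15,960 × 252 / 9.73) ≈ 909.23.
Cost at Q* = (D/Q*)S + (Q*/2)H = √(2DSH) ≈ $8,846.84.
Cost at Q = 520: (15,960/520)×252 + (520/2)×9.73 = $7,734.46 + $2,529.80 = $10,264.26.
Excess = $10,264.26 − $8,846.84 = $1,417.42.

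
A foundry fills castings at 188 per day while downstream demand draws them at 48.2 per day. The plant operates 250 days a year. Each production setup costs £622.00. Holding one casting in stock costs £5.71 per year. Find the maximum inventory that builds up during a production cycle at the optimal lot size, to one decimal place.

I_max ≈ 1,397.2 castings

Annual demand D = 48.2 × 250 = 12,050.
Production build-up factor (1 − d/p) = 1 − 48.2/188 = 0.7436.
Q* = √(2DS / (H(1 − d/p))) = √(2 × 12,050 × 622 / (5.71 × 0.7436)).
= √(14,990,200 / 4.2461) ≈ 1878.932.
Maximum inventory = Q*(1 − d/p) = 1878.932 × 0.7436 ≈ 1397.206.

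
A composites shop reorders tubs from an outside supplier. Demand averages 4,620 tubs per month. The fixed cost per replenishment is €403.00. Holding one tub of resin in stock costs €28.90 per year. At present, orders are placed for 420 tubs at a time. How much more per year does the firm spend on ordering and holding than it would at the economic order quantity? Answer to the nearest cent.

Annual demand D = 4,620 × 12 = 55,440.
EOQ = √(2DS/H) = √(2 × 55,440 × 403 / 28.9) ≈ 1243.46.
Cost at Q* = (D/Q*)S + (Q*/2)H = √(2DSH) ≈ €35,935.86.
Cost at Q = 420: (55,440/420)×403 + (420/2)×28.9 = €53,196.00 + €6,069.00 = €59,265.00.
Excess = €59,265.00 − €35,935.86 = €23,329.14.

Extra cost ≈ €23,329.14 per year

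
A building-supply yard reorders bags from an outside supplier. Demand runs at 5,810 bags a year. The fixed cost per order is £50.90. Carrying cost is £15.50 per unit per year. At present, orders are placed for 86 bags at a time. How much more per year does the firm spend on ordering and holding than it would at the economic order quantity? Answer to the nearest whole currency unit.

EOQ = √(2DS/H) = √(2 × 5,810 × 50.9 / 15.5) ≈ 195.34.
Cost at Q* = (D/Q*)S + (Q*/2)H = √(2DSH) ≈ £3,027.80.
Cost at Q = 86: (5,810/86)×50.9 + (86/2)×15.5 = £3,438.71 + £666.50 = £4,105.21.
Excess = £4,105.21 − £3,027.80 = £1,077.40.

Extra cost ≈ £1,077 per year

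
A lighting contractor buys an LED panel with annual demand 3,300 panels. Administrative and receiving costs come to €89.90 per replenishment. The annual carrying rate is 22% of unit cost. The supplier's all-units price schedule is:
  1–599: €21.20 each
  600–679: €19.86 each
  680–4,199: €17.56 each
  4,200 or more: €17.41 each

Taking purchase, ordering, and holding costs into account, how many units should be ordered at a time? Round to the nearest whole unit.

Q* ≈ 680 panels

Holding cost per unit per year at price C is H = 0.22·C.
Candidates are each tier's EOQ (if it falls in that tier) and each price-break quantity.
EOQ at €21.20 = 356.7 (feasible in tier 1): TC = 3,300×€21.20 + (3,300/356.7)×89.9 + (356.7/2)×0.22×€21.20 = €71,623.53.
EOQ at €19.86 = 368.5 < 600, so use break Q=600: TC = 3,300×€19.86 + (3,300/600.0)×89.9 + (600.0/2)×0.22×€19.86 = €67,343.21.
EOQ at €17.56 = 391.9 < 680, so use break Q=680: TC = 3,300×€17.56 + (3,300/680.0)×89.9 + (680.0/2)×0.22×€17.56 = €59,697.77.
EOQ at €17.41 = 393.6 < 4200, so use break Q=4200: TC = 3,300×€17.41 + (3,300/4200.0)×89.9 + (4200.0/2)×0.22×€17.41 = €65,567.06.
Lowest total cost is €59,697.77 at Q = 680.0.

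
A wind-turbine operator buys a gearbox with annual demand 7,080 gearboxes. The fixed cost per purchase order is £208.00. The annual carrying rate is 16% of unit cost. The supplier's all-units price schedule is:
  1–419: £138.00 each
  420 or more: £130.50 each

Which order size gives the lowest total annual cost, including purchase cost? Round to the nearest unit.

Holding cost per unit per year at price C is H = 0.16·C.
Candidates are each tier's EOQ (if it falls in that tier) and each price-break quantity.
EOQ at £138.00 = 365.2 (feasible in tier 1): TC = 7,080×£138.00 + (7,080/365.2)×208 + (365.2/2)×0.16×£138.00 = £985,104.23.
EOQ at £130.50 = 375.6 < 420, so use break Q=420: TC = 7,080×£130.50 + (7,080/420.0)×208 + (420.0/2)×0.16×£130.50 = £931,831.09.
Lowest total cost is £931,831.09 at Q = 420.0.

Q* ≈ 420 gearboxes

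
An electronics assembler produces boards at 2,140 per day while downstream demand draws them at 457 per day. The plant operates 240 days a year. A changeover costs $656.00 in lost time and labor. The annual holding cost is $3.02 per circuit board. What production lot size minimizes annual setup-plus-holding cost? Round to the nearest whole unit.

Annual demand D = 457 × 240 = 109,680.
Production build-up factor (1 − d/p) = 1 − 457/2,140 = 0.7864.
Q* = √(2DS / (H(1 − d/p))) = √(2 × 109,680 × 656 / (3.02 × 0.7864)).
= √(143,900,160 / 2.3751) ≈ 7783.806.

Q* ≈ 7,784 boards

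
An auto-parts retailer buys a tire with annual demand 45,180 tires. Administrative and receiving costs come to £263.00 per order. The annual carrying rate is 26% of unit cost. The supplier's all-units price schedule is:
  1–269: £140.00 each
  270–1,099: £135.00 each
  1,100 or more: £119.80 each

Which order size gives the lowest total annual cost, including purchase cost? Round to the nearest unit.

Q* ≈ 1,100 tires

Holding cost per unit per year at price C is H = 0.26·C.
Candidates are each tier's EOQ (if it falls in that tier) and each price-break quantity.
Tier 1 (£140.00): EOQ = 808.0 exceeds tier's upper bound 269, so this tier is dominated.
EOQ at £135.00 = 822.8 (feasible in tier 2): TC = 45,180×£135.00 + (45,180/822.8)×263 + (822.8/2)×0.26×£135.00 = £6,128,181.49.
EOQ at £119.80 = 873.5 < 1100, so use break Q=1100: TC = 45,180×£119.80 + (45,180/1100.0)×263 + (1100.0/2)×0.26×£119.80 = £5,440,497.53.
Lowest total cost is £5,440,497.53 at Q = 1100.0.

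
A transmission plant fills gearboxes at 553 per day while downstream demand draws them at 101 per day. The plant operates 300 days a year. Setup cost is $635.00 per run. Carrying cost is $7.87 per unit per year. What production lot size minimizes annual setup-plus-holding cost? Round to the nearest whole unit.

Annual demand D = 101 × 300 = 30,300.
Production build-up factor (1 − d/p) = 1 − 101/553 = 0.8174.
Q* = √(2DS / (H(1 − d/p))) = √(2 × 30,300 × 635 / (7.87 × 0.8174)).
= √(38,481,000 / 6.4326) ≈ 2445.846.

Q* ≈ 2,446 gearboxes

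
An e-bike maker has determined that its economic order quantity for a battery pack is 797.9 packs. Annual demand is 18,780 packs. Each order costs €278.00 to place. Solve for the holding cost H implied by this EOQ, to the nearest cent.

Squaring Q* = √(2DS/H) gives Q*² = 2DS/H.
From Q* = √(2DS/H): H = 2DS / Q*² = 2 × 18,780 × 278 / 797.9² = 16.4011.

H ≈ €16.40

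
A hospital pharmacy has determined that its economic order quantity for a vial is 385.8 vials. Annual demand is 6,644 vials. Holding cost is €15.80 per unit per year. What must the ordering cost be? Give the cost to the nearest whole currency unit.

The basic EOQ model gives Q* = √(2DS/H); rearrange for the unknown.
From Q* = √(2DS/H): S = Q*²H / (2D) = 385.8² × 15.8 / (2 × 6,644) = 176.9791.

S ≈ €177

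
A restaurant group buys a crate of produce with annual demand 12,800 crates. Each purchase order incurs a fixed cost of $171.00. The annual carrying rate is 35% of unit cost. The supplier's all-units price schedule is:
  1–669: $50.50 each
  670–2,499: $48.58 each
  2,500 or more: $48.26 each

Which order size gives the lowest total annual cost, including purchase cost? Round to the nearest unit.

Holding cost per unit per year at price C is H = 0.35·C.
Candidates are each tier's EOQ (if it falls in that tier) and each price-break quantity.
EOQ at $50.50 = 497.7 (feasible in tier 1): TC = 12,800×$50.50 + (12,800/497.7)×171 + (497.7/2)×0.35×$50.50 = $655,196.25.
EOQ at $48.58 = 507.4 < 670, so use break Q=670: TC = 12,800×$48.58 + (12,800/670.0)×171 + (670.0/2)×0.35×$48.58 = $630,786.87.
EOQ at $48.26 = 509.1 < 2500, so use break Q=2500: TC = 12,800×$48.26 + (12,800/2500.0)×171 + (2500.0/2)×0.35×$48.26 = $639,717.27.
Lowest total cost is $630,786.87 at Q = 670.0.

Q* ≈ 670 crates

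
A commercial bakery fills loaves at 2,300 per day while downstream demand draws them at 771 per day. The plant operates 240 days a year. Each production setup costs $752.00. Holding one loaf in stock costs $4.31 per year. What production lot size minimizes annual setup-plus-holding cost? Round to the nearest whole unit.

Annual demand D = 771 × 240 = 185,040.
Production build-up factor (1 − d/p) = 1 − 771/2,300 = 0.6648.
Q* = √(2DS / (H(1 − d/p))) = √(2 × 185,040 × 752 / (4.31 × 0.6648)).
= √(278,300,160 / 2.8652) ≈ 9855.491.

Q* ≈ 9,855 loaves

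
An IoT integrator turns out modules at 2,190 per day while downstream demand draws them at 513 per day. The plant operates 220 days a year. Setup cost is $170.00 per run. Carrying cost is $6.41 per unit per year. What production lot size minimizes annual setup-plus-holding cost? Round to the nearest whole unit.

Annual demand D = 513 × 220 = 112,860.
Production build-up factor (1 − d/p) = 1 − 513/2,190 = 0.7658.
Q* = √(2DS / (H(1 − d/p))) = √(2 × 112,860 × 170 / (6.41 × 0.7658)).
= √(38,372,400 / 4.9085) ≈ 2795.992.

Q* ≈ 2,796 modules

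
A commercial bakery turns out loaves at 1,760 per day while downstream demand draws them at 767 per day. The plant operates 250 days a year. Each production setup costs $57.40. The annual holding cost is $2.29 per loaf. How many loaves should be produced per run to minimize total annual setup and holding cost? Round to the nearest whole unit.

Q* ≈ 4,128 loaves

Annual demand D = 767 × 250 = 191,750.
Production build-up factor (1 − d/p) = 1 − 767/1,760 = 0.5642.
Q* = √(2DS / (H(1 − d/p))) = √(2 × 191,750 × 57.4 / (2.29 × 0.5642)).
= √(22,012,900 / 1.292) ≈ 4127.647.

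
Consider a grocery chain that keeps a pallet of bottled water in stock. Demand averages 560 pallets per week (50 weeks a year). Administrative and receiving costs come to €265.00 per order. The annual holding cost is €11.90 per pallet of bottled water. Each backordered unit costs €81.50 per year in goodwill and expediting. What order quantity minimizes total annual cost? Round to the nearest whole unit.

Annual demand D = 560 × 50 = 28,000.
With planned backorders, Q* = √(2DS/H) · √((H+B)/B).
√(2DS/H) = √(2 × 28,000 × 265 / 11.9) = 1116.718.
√((H+B)/B) = √((11.9+81.5)/81.5) = 1.0705.
Q* ≈ 1195.468.

Q* ≈ 1,195 pallets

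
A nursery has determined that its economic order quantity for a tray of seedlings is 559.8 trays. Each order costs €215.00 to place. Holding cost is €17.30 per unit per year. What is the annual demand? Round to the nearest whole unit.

D ≈ 12,608 trays per year

Invert the EOQ relation Q*² = 2DS/H.
From Q* = √(2DS/H): D = Q*²H / (2S) = 559.8² × 17.3 / (2 × 215) = 12607.920.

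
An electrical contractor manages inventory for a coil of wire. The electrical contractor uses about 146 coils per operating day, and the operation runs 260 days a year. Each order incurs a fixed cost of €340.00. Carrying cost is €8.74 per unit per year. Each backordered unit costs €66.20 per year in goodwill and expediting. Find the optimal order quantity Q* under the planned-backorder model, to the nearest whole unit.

Annual demand D = 146 × 260 = 37,960.
With planned backorders, Q* = √(2DS/H) · √((H+B)/B).
√(2DS/H) = √(2 × 37,960 × 340 / 8.74) = 1718.549.
√((H+B)/B) = √((8.74+66.2)/66.2) = 1.0640.
Q* ≈ 1828.478.

Q* ≈ 1,828 coils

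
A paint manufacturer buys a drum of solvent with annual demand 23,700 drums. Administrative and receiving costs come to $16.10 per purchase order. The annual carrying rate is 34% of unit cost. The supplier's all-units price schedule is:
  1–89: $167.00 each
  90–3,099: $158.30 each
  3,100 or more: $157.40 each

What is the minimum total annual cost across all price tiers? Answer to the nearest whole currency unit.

TC* ≈ $3,758,119

Holding cost per unit per year at price C is H = 0.34·C.
Candidates are each tier's EOQ (if it falls in that tier) and each price-break quantity.
Tier 1 ($167.00): EOQ = 115.9 exceeds tier's upper bound 89, so this tier is dominated.
EOQ at $158.30 = 119.1 (feasible in tier 2): TC = 23,700×$158.30 + (23,700/119.1)×16.1 + (119.1/2)×0.34×$158.30 = $3,758,118.88.
EOQ at $157.40 = 119.4 < 3100, so use break Q=3100: TC = 23,700×$157.40 + (23,700/3100.0)×16.1 + (3100.0/2)×0.34×$157.40 = $3,813,452.89.
Lowest total cost among the candidates is at Q = 119.1.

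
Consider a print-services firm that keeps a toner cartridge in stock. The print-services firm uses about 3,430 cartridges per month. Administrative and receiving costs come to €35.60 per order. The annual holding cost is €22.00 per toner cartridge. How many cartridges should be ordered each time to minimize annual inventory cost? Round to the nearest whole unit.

Q* ≈ 365 cartridges

Annual demand D = 3,430 × 12 = 41,160.
EOQ = √(2DS / H) = √(2 × 41,160 × 35.6 / 22).
= √(2,930,592 / 22) = √133,208.7273 ≈ 364.978.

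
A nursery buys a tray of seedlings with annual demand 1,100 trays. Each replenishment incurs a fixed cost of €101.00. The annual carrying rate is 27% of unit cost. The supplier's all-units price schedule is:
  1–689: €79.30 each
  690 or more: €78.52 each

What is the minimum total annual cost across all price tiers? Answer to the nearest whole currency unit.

Holding cost per unit per year at price C is H = 0.27·C.
For each price level, check whether its EOQ is feasible; otherwise the best quantity at that price is the breakpoint.
EOQ at €79.30 = 101.9 (feasible in tier 1): TC = 1,100×€79.30 + (1,100/101.9)×101 + (101.9/2)×0.27×€79.30 = €89,411.17.
EOQ at €78.52 = 102.4 < 690, so use break Q=690: TC = 1,100×€78.52 + (1,100/690.0)×101 + (690.0/2)×0.27×€78.52 = €93,847.15.
Lowest total cost among the candidates is at Q = 101.9.

TC* ≈ €89,411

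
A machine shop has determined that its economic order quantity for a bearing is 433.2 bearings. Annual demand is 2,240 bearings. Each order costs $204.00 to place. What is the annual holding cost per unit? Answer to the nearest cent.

H ≈ $4.87

The basic EOQ model gives Q* = √(2DS/H); rearrange for the unknown.
From Q* = √(2DS/H): H = 2DS / Q*² = 2 × 2,240 × 204 / 433.2² = 4.8700.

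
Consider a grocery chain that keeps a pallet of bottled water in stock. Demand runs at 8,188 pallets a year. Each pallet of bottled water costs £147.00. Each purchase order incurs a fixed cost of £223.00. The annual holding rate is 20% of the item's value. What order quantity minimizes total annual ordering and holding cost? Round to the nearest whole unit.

Q* ≈ 352 pallets

Holding cost H = 0.20 × £147.00 = £29.4000 per unit per year.
EOQ = √(2DS / H) = √(2 × 8,188 × 223 / 29.4).
= √(3,651,848 / 29.4) = √124,212.517 ≈ 352.438.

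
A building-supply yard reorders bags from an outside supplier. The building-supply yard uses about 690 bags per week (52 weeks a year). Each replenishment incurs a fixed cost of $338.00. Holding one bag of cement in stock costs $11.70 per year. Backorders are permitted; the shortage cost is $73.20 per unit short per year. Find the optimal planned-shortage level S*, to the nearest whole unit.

Annual demand D = 690 × 52 = 35,880.
With planned backorders, Q* = √(2DS/H) · √((H+B)/B).
√(2DS/H) = √(2 × 35,880 × 338 / 11.7) = 1439.815.
√((H+B)/B) = √((11.7+73.2)/73.2) = 1.0770.
Q* ≈ 1550.618.
S* = Q* · H/(H+B) = 1550.618 × 11.7/84.9 ≈ 213.689.

S* ≈ 214 bags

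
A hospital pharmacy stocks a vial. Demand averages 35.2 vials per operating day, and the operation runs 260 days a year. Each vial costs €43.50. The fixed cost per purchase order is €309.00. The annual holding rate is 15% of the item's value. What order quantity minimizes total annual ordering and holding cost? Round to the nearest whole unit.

Annual demand D = 35.2 × 260 = 9,152.
Holding cost H = 0.15 × €43.50 = €6.5250 per unit per year.
EOQ = √(2DS / H) = √(2 × 9,152 × 309 / 6.525).
= √(5,655,936 / 6.525) = √866,810.1149 ≈ 931.026.

Q* ≈ 931 vials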